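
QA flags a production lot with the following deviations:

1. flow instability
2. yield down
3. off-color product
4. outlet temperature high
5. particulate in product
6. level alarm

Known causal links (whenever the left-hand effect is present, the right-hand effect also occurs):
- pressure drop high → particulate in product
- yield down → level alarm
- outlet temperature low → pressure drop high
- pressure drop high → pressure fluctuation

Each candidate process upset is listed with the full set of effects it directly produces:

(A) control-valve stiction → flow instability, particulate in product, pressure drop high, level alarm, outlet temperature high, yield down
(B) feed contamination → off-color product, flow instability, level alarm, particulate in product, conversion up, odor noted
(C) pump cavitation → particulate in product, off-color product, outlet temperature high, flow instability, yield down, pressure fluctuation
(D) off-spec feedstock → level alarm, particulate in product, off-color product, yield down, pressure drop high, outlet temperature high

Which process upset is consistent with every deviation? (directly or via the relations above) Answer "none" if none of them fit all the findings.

C

Per-candidate check:
(A) control-valve stiction — flow instability +; yield down +; off-color product -; outlet temperature high +; particulate in product +; level alarm +
(B) feed contamination — does not account for yield down, outlet temperature high
(C) pump cavitation — flow instability +; yield down +; off-color product +; outlet temperature high +; particulate in product +; level alarm + (via yield down → level alarm)
(D) off-spec feedstock — does not account for flow instability
(C) is the only candidate with no mismatches.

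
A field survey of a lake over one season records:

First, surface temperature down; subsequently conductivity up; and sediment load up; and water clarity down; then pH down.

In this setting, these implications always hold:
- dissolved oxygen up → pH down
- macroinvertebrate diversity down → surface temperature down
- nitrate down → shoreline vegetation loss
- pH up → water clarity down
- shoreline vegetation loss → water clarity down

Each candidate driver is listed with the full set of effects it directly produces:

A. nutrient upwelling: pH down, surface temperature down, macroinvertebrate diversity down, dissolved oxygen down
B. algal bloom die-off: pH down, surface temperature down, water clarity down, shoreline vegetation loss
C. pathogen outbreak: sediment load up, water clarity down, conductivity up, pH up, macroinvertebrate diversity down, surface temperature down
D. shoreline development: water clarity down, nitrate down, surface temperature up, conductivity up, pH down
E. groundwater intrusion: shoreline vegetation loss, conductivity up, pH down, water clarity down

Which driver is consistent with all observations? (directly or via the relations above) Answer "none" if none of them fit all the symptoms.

Testing each hypothesis:
(A) nutrient upwelling — surface temperature down match; conductivity up miss; sediment load up miss; water clarity down miss; pH down match
(B) algal bloom die-off — does not account for conductivity up, sediment load up
(C) pathogen outbreak — fails on pH down (predicts pH up, not pH down)
(D) shoreline development — fails on surface temperature down, sediment load up (predicts surface temperature up, not surface temperature down)
(E) groundwater intrusion — does not account for surface temperature down, sediment load up
Every candidate fails on at least one observation.

none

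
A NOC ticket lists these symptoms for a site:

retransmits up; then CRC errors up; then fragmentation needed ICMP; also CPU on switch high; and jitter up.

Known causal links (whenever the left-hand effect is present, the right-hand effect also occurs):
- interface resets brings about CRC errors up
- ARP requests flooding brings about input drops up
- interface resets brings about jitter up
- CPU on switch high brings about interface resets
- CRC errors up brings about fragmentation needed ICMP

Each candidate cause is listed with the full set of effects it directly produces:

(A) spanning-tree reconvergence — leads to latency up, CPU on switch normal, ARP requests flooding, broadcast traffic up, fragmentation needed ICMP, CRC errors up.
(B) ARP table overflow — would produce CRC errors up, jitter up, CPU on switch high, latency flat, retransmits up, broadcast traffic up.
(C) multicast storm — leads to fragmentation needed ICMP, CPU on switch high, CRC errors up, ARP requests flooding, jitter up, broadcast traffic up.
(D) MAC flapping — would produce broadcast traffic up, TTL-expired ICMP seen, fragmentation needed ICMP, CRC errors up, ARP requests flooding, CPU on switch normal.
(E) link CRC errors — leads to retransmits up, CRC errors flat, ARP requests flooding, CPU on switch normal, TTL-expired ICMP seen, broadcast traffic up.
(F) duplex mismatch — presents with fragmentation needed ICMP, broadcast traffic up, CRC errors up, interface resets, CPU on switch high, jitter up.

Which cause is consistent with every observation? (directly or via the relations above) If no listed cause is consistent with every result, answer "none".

Checking each candidate against the observations:
(A) spanning-tree reconvergence — retransmits up NO; CRC errors up yes; fragmentation needed ICMP yes; CPU on switch high NO; jitter up NO
(B) ARP table overflow — retransmits up yes; CRC errors up yes; fragmentation needed ICMP yes (via CRC errors up → fragmentation needed ICMP); CPU on switch high yes; jitter up yes
(C) multicast storm — retransmits up NO; CRC errors up yes; fragmentation needed ICMP yes; CPU on switch high yes; jitter up yes
(D) MAC flapping — retransmits up NO; CRC errors up yes; fragmentation needed ICMP yes; CPU on switch high NO; jitter up NO
(E) link CRC errors — retransmits up yes; CRC errors up NO; fragmentation needed ICMP NO; CPU on switch high NO; jitter up NO
(F) duplex mismatch — does not account for retransmits up
Only (B) is consistent with every observation.

B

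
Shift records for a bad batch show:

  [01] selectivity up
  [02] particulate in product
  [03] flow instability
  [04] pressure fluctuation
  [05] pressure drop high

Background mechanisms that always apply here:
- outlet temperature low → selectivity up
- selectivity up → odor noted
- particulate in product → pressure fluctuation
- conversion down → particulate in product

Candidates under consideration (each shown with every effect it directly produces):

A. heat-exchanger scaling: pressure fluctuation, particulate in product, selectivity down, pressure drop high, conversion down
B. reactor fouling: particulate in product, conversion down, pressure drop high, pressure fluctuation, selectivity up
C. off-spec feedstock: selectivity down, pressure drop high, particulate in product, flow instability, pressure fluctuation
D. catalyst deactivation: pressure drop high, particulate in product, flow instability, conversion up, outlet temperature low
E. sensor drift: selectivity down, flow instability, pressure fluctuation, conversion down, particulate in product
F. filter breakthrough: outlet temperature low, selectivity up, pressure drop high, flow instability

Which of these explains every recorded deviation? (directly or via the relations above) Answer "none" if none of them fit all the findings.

Testing each hypothesis:
(A) heat-exchanger scaling — selectivity up ✗; particulate in product ✓; flow instability ✗; pressure fluctuation ✓; pressure drop high ✓
(B) reactor fouling — selectivity up ✓; particulate in product ✓; flow instability ✗; pressure fluctuation ✓; pressure drop high ✓
(C) off-spec feedstock — selectivity up ✗; particulate in product ✓; flow instability ✓; pressure fluctuation ✓; pressure drop high ✓
(D) catalyst deactivation — accounts for every observation (selectivity up through outlet temperature low → selectivity up)
(E) sensor drift — selectivity up ✗; particulate in product ✓; flow instability ✓; pressure fluctuation ✓; pressure drop high ✗
(F) filter breakthrough — selectivity up ✓; particulate in product ✗; flow instability ✓; pressure fluctuation ✗; pressure drop high ✓
(D) is the only candidate with no mismatches.

D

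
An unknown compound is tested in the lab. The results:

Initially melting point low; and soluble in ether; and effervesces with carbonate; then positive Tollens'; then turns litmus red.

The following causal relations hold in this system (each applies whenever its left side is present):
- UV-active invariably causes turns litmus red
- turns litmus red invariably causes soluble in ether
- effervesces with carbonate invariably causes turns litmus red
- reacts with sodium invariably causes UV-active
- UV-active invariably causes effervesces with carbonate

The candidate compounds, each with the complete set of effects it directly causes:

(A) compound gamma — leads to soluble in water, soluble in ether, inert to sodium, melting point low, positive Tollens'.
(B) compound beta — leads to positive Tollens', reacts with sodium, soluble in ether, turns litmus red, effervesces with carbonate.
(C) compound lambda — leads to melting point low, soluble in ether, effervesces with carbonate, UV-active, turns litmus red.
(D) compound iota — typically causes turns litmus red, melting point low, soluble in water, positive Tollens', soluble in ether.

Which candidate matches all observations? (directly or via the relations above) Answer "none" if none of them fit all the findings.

Testing each hypothesis:
(A) compound gamma — melting point low match; soluble in ether match; effervesces with carbonate miss; positive Tollens' match; turns litmus red miss
(B) compound beta — does not account for melting point low
(C) compound lambda — does not account for positive Tollens'
(D) compound iota — melting point low match; soluble in ether match; effervesces with carbonate miss; positive Tollens' match; turns litmus red match
Every candidate fails on at least one observation.

none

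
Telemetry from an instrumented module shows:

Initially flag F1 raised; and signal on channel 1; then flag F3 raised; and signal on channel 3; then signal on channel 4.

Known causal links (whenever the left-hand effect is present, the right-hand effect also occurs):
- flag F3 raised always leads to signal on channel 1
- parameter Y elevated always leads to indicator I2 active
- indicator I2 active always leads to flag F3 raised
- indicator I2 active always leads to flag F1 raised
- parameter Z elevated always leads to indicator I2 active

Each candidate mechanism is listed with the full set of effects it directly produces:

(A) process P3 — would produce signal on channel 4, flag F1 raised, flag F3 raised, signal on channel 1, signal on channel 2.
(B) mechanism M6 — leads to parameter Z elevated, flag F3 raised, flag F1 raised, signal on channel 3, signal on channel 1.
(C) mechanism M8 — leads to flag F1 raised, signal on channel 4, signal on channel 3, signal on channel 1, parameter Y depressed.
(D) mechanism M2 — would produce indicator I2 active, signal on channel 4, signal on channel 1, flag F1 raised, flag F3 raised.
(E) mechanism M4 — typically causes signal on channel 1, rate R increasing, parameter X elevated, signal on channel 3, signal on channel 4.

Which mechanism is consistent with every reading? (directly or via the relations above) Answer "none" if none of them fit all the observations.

Per-candidate check:
(A) process P3 — flag F1 raised +; signal on channel 1 +; flag F3 raised +; signal on channel 3 -; signal on channel 4 +
(B) mechanism M6 — does not account for signal on channel 4
(C) mechanism M8 — flag F1 raised +; signal on channel 1 +; flag F3 raised -; signal on channel 3 +; signal on channel 4 +
(D) mechanism M2 — does not account for signal on channel 3
(E) mechanism M4 — flag F1 raised -; signal on channel 1 +; flag F3 raised -; signal on channel 3 +; signal on channel 4 +
None of the listed candidates fits everything.

none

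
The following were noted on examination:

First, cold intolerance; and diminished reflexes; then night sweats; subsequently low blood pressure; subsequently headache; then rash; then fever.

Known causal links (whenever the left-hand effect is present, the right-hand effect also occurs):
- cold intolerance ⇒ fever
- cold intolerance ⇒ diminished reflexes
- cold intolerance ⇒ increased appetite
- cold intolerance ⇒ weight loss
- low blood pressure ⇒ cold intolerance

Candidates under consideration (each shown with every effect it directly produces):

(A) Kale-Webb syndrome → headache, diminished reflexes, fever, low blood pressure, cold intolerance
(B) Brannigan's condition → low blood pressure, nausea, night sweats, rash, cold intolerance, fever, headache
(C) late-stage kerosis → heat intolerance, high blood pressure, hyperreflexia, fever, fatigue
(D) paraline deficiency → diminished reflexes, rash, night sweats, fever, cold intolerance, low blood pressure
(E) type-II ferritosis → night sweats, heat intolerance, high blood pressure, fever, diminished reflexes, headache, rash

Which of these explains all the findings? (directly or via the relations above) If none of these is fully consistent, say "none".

B

Per-candidate check:
(A) Kale-Webb syndrome — does not account for night sweats, rash
(B) Brannigan's condition — cold intolerance +; diminished reflexes + (via cold intolerance → diminished reflexes); night sweats +; low blood pressure +; headache +; rash +; fever +
(C) late-stage kerosis — cold intolerance -; diminished reflexes -; night sweats -; low blood pressure -; headache -; rash -; fever +
(D) paraline deficiency — does not account for headache
(E) type-II ferritosis — cold intolerance -; diminished reflexes +; night sweats +; low blood pressure -; headache +; rash +; fever +
Only (B) is consistent with every observation.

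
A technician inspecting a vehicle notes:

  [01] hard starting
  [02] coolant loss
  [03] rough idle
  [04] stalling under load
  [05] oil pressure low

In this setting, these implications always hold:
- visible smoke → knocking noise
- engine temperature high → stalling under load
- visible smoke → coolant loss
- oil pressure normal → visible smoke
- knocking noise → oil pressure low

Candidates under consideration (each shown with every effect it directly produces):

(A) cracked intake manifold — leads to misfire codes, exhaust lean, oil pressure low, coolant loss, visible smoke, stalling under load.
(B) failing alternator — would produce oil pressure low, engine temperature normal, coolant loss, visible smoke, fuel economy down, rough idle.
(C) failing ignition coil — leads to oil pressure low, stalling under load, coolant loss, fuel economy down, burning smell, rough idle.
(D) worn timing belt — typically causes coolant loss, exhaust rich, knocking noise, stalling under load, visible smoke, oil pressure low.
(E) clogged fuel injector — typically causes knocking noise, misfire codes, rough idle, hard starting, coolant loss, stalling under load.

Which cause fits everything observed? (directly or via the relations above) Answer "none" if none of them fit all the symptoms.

E

For each candidate, compare predicted effects to what was observed:
(A) cracked intake manifold — hard starting ✗; coolant loss ✓; rough idle ✗; stalling under load ✓; oil pressure low ✓
(B) failing alternator — does not account for hard starting, stalling under load
(C) failing ignition coil — hard starting ✗; coolant loss ✓; rough idle ✓; stalling under load ✓; oil pressure low ✓
(D) worn timing belt — hard starting ✗; coolant loss ✓; rough idle ✗; stalling under load ✓; oil pressure low ✓
(E) clogged fuel injector — accounts for every observation (oil pressure low via knocking noise → oil pressure low)
(E) is the only candidate with no mismatches.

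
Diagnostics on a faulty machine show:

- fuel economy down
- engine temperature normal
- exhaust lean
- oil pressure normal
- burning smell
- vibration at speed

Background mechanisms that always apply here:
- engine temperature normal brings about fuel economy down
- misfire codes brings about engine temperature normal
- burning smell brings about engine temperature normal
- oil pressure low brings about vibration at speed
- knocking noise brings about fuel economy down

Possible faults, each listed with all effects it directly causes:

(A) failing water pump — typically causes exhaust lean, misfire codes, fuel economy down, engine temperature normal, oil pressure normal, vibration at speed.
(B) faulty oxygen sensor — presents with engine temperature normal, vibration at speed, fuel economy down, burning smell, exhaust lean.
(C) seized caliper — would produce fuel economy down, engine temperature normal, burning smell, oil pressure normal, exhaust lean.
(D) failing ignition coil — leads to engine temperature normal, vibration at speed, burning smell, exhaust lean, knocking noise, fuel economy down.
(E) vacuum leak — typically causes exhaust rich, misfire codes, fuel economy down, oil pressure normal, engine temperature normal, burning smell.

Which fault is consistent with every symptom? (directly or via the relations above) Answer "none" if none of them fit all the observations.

none

Per-candidate check:
(A) failing water pump — fuel economy down match; engine temperature normal match; exhaust lean match; oil pressure normal match; burning smell miss; vibration at speed match
(B) faulty oxygen sensor — fuel economy down match; engine temperature normal match; exhaust lean match; oil pressure normal miss; burning smell match; vibration at speed match
(C) seized caliper — does not account for vibration at speed
(D) failing ignition coil — does not account for oil pressure normal
(E) vacuum leak — fails on exhaust lean, vibration at speed (predicts exhaust rich, not exhaust lean)
Every candidate fails on at least one observation.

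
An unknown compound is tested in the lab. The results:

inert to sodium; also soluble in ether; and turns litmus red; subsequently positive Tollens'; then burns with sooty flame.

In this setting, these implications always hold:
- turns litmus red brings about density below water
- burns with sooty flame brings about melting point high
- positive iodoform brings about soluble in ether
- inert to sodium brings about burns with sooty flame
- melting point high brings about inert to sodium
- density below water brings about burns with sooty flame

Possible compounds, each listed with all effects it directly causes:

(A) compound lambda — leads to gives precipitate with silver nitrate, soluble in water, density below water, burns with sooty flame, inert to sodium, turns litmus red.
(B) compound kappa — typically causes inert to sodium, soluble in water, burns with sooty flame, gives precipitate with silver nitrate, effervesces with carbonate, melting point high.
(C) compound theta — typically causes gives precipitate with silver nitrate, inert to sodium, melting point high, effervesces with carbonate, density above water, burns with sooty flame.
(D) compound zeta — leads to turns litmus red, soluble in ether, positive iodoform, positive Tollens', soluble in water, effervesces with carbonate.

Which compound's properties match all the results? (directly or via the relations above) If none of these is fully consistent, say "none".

Checking each candidate against the observations:
(A) compound lambda — inert to sodium +; soluble in ether -; turns litmus red +; positive Tollens' -; burns with sooty flame +
(B) compound kappa — inert to sodium +; soluble in ether -; turns litmus red -; positive Tollens' -; burns with sooty flame +
(C) compound theta — inert to sodium +; soluble in ether -; turns litmus red -; positive Tollens' -; burns with sooty flame +
(D) compound zeta — accounts for every observation (inert to sodium by turns litmus red → density below water → burns with sooty flame → melting point high → inert to sodium)
(D) is the only candidate with no mismatches.

D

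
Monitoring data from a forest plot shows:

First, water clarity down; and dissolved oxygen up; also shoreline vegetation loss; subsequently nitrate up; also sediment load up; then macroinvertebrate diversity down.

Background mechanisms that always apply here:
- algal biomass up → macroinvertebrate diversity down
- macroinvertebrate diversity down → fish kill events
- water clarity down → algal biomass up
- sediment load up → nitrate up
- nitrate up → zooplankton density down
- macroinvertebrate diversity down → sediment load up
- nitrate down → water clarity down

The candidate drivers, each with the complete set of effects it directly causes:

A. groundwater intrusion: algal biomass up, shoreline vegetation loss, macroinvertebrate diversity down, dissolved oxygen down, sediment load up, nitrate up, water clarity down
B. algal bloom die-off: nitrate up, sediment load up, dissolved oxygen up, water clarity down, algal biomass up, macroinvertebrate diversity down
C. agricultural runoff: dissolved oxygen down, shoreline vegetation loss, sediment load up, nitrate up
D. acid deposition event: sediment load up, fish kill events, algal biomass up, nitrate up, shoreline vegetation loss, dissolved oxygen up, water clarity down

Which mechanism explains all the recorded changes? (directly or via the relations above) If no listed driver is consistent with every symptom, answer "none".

D

For each candidate, compare predicted effects to what was observed:
(A) groundwater intrusion — fails on dissolved oxygen up (predicts dissolved oxygen down, not dissolved oxygen up)
(B) algal bloom die-off — does not account for shoreline vegetation loss
(C) agricultural runoff — water clarity down NO; dissolved oxygen up NO; shoreline vegetation loss yes; nitrate up yes; sediment load up yes; macroinvertebrate diversity down NO
(D) acid deposition event — water clarity down yes; dissolved oxygen up yes; shoreline vegetation loss yes; nitrate up yes; sediment load up yes; macroinvertebrate diversity down yes (by algal biomass up → macroinvertebrate diversity down)
(D) is the only candidate with no mismatches.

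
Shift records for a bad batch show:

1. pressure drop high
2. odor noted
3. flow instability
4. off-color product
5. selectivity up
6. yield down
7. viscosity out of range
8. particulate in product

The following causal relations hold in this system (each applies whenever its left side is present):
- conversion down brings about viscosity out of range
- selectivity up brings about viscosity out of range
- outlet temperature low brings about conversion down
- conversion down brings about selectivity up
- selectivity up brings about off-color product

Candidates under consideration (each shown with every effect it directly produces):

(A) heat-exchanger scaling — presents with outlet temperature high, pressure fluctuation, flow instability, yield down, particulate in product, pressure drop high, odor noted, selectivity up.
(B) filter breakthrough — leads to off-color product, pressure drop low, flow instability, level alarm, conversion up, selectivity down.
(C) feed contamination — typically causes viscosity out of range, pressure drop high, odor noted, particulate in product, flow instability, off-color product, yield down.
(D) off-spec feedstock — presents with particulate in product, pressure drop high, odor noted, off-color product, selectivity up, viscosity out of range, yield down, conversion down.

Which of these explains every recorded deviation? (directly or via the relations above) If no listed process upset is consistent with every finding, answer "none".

Per-candidate check:
(A) heat-exchanger scaling — accounts for every observation (off-color product via selectivity up → off-color product)
(B) filter breakthrough — fails on pressure drop high, odor noted, selectivity up, yield down, viscosity out of range, particulate in product (predicts pressure drop low, not pressure drop high; predicts selectivity down, not selectivity up)
(C) feed contamination — pressure drop high ✓; odor noted ✓; flow instability ✓; off-color product ✓; selectivity up ✗; yield down ✓; viscosity out of range ✓; particulate in product ✓
(D) off-spec feedstock — does not account for flow instability
Only (A) is consistent with every observation.

A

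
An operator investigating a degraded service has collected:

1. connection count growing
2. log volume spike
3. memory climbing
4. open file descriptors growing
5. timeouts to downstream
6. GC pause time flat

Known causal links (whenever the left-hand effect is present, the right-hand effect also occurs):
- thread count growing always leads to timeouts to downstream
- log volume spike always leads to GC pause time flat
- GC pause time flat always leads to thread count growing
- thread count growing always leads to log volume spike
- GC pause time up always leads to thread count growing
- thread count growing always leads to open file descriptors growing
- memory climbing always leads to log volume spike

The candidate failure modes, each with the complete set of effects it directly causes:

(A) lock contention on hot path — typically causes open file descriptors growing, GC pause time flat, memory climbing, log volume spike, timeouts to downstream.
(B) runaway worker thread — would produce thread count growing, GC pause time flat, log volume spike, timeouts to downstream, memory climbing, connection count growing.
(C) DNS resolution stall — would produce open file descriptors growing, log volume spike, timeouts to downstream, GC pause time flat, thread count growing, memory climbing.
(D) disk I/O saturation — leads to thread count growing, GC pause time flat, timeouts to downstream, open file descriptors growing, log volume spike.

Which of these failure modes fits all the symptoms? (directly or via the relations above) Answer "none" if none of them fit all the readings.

B

Testing each hypothesis:
(A) lock contention on hot path — connection count growing miss; log volume spike match; memory climbing match; open file descriptors growing match; timeouts to downstream match; GC pause time flat match
(B) runaway worker thread — connection count growing match; log volume spike match; memory climbing match; open file descriptors growing match (by thread count growing → open file descriptors growing); timeouts to downstream match; GC pause time flat match
(C) DNS resolution stall — connection count growing miss; log volume spike match; memory climbing match; open file descriptors growing match; timeouts to downstream match; GC pause time flat match
(D) disk I/O saturation — connection count growing miss; log volume spike match; memory climbing miss; open file descriptors growing match; timeouts to downstream match; GC pause time flat match
(B) is the only candidate with no mismatches.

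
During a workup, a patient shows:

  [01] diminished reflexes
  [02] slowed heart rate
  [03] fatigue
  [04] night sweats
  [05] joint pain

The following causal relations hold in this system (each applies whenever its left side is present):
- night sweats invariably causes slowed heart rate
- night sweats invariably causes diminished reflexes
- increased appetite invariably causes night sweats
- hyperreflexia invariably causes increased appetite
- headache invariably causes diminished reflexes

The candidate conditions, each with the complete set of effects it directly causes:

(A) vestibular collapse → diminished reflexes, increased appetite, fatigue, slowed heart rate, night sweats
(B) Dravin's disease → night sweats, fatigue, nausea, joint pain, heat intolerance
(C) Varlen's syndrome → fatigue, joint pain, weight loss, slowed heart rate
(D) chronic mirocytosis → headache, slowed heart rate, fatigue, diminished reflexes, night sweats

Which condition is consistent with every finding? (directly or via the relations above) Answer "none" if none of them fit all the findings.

Testing each hypothesis:
(A) vestibular collapse — does not account for joint pain
(B) Dravin's disease — accounts for every observation (diminished reflexes by night sweats → diminished reflexes)
(C) Varlen's syndrome — diminished reflexes ✗; slowed heart rate ✓; fatigue ✓; night sweats ✗; joint pain ✓
(D) chronic mirocytosis — diminished reflexes ✓; slowed heart rate ✓; fatigue ✓; night sweats ✓; joint pain ✗
(B) is the only candidate with no mismatches.

B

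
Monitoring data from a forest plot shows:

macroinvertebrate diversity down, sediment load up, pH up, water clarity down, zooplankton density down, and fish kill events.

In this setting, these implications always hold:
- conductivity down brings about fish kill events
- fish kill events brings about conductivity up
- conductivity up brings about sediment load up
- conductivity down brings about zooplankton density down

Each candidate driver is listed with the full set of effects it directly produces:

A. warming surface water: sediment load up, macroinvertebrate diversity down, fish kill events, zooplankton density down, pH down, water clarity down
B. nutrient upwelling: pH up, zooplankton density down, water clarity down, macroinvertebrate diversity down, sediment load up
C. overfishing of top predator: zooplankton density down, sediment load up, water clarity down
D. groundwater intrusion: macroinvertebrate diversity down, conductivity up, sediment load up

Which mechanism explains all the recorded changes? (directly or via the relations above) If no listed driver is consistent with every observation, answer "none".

Per-candidate check:
(A) warming surface water — macroinvertebrate diversity down match; sediment load up match; pH up miss; water clarity down match; zooplankton density down match; fish kill events match
(B) nutrient upwelling — macroinvertebrate diversity down match; sediment load up match; pH up match; water clarity down match; zooplankton density down match; fish kill events miss
(C) overfishing of top predator — macroinvertebrate diversity down miss; sediment load up match; pH up miss; water clarity down match; zooplankton density down match; fish kill events miss
(D) groundwater intrusion — macroinvertebrate diversity down match; sediment load up match; pH up miss; water clarity down miss; zooplankton density down miss; fish kill events miss
No candidate is consistent with all observations.

none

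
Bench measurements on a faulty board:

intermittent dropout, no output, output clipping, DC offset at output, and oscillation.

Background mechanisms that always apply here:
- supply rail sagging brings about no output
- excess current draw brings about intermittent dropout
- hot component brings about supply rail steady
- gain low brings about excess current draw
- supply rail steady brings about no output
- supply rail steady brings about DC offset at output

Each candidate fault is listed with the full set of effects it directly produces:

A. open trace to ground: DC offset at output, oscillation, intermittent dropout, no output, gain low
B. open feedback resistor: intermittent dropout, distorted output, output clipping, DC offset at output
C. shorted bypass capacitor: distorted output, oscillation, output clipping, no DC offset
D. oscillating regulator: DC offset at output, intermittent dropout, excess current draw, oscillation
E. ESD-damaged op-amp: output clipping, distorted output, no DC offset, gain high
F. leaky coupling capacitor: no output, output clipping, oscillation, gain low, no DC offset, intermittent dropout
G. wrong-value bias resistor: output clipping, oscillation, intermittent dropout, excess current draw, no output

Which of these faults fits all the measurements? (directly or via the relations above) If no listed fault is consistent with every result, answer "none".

none

Testing each hypothesis:
(A) open trace to ground — intermittent dropout +; no output +; output clipping -; DC offset at output +; oscillation +
(B) open feedback resistor — intermittent dropout +; no output -; output clipping +; DC offset at output +; oscillation -
(C) shorted bypass capacitor — fails on intermittent dropout, no output, DC offset at output (predicts no DC offset, not DC offset at output)
(D) oscillating regulator — intermittent dropout +; no output -; output clipping -; DC offset at output +; oscillation +
(E) ESD-damaged op-amp — intermittent dropout -; no output -; output clipping +; DC offset at output -; oscillation -
(F) leaky coupling capacitor — fails on DC offset at output (predicts no DC offset, not DC offset at output)
(G) wrong-value bias resistor — does not account for DC offset at output
No candidate is consistent with all observations.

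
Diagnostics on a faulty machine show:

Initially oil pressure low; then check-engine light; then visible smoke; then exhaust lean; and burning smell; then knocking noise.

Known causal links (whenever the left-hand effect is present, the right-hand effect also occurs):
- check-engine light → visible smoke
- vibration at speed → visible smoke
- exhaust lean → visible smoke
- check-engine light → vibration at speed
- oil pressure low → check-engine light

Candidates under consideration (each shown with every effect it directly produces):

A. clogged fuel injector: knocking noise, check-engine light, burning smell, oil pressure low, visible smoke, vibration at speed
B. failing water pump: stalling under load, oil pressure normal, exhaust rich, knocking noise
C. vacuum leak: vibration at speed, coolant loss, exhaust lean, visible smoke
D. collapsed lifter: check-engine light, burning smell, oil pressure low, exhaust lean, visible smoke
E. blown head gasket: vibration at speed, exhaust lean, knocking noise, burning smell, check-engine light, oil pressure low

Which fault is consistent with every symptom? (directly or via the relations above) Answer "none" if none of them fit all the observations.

Per-candidate check:
(A) clogged fuel injector — oil pressure low +; check-engine light +; visible smoke +; exhaust lean -; burning smell +; knocking noise +
(B) failing water pump — oil pressure low -; check-engine light -; visible smoke -; exhaust lean -; burning smell -; knocking noise +
(C) vacuum leak — oil pressure low -; check-engine light -; visible smoke +; exhaust lean +; burning smell -; knocking noise -
(D) collapsed lifter — oil pressure low +; check-engine light +; visible smoke +; exhaust lean +; burning smell +; knocking noise -
(E) blown head gasket — accounts for every observation (visible smoke by vibration at speed → visible smoke)
(E) alone accounts for all the evidence.

E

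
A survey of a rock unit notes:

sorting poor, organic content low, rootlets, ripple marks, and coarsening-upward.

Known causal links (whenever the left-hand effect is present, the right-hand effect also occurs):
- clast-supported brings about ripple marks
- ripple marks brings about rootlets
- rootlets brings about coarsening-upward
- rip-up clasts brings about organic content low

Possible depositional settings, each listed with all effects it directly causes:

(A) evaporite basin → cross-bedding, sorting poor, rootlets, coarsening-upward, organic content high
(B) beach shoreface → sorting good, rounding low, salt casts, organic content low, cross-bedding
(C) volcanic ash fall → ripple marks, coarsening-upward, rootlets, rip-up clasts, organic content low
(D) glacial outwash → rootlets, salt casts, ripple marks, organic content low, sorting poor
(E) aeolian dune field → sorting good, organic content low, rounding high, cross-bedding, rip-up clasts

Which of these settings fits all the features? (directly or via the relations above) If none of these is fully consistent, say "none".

Testing each hypothesis:
(A) evaporite basin — sorting poor match; organic content low miss; rootlets match; ripple marks miss; coarsening-upward match
(B) beach shoreface — fails on sorting poor, rootlets, ripple marks, coarsening-upward (predicts sorting good, not sorting poor)
(C) volcanic ash fall — does not account for sorting poor
(D) glacial outwash — sorting poor match; organic content low match; rootlets match; ripple marks match; coarsening-upward match (through rootlets → coarsening-upward)
(E) aeolian dune field — fails on sorting poor, rootlets, ripple marks, coarsening-upward (predicts sorting good, not sorting poor)
(D) is the only candidate with no mismatches.

D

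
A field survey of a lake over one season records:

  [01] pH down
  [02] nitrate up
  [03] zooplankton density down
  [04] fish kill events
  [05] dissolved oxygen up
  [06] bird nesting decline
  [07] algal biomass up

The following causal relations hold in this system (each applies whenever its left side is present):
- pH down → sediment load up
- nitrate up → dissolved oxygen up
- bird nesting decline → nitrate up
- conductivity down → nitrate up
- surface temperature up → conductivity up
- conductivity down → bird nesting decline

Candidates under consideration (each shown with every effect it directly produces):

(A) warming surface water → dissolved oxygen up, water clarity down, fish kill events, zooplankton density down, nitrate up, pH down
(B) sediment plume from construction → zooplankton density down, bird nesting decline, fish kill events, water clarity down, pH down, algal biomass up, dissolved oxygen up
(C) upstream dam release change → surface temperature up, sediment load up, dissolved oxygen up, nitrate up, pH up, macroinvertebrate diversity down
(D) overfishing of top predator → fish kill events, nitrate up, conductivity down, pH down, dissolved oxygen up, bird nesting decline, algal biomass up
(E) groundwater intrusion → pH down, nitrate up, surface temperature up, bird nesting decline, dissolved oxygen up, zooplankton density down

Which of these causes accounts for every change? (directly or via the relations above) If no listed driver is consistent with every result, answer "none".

For each candidate, compare predicted effects to what was observed:
(A) warming surface water — does not account for bird nesting decline, algal biomass up
(B) sediment plume from construction — pH down +; nitrate up + (via bird nesting decline → nitrate up); zooplankton density down +; fish kill events +; dissolved oxygen up +; bird nesting decline +; algal biomass up +
(C) upstream dam release change — fails on pH down, zooplankton density down, fish kill events, bird nesting decline, algal biomass up (predicts pH up, not pH down)
(D) overfishing of top predator — pH down +; nitrate up +; zooplankton density down -; fish kill events +; dissolved oxygen up +; bird nesting decline +; algal biomass up +
(E) groundwater intrusion — does not account for fish kill events, algal biomass up
(B) is the only candidate with no mismatches.

B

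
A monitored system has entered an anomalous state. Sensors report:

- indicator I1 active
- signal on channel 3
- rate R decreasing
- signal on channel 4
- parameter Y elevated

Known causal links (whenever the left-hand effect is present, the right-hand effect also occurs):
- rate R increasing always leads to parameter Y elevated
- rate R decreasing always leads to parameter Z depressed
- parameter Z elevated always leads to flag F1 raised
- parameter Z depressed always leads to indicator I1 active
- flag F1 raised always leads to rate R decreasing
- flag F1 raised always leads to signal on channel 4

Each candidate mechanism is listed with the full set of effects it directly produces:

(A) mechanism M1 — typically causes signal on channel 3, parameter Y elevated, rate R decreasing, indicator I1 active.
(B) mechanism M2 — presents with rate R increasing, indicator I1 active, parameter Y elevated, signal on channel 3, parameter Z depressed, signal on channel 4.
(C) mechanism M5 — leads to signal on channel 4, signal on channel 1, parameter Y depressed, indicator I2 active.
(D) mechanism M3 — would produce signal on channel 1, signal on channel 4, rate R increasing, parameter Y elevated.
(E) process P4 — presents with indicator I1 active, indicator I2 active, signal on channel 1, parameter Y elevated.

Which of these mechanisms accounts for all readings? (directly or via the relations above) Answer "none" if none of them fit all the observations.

none

Testing each hypothesis:
(A) mechanism M1 — indicator I1 active yes; signal on channel 3 yes; rate R decreasing yes; signal on channel 4 NO; parameter Y elevated yes
(B) mechanism M2 — fails on rate R decreasing (predicts rate R increasing, not rate R decreasing)
(C) mechanism M5 — indicator I1 active NO; signal on channel 3 NO; rate R decreasing NO; signal on channel 4 yes; parameter Y elevated NO
(D) mechanism M3 — fails on indicator I1 active, signal on channel 3, rate R decreasing (predicts rate R increasing, not rate R decreasing)
(E) process P4 — indicator I1 active yes; signal on channel 3 NO; rate R decreasing NO; signal on channel 4 NO; parameter Y elevated yes
Every candidate fails on at least one observation.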